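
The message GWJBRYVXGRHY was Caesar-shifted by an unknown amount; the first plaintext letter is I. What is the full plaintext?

IYLDTAXZITJA

From the crib: G(6)−I(8)=-2≡24, so the shift is 24.
Subtract 24 from each ciphertext letter:
G(6): 6−24=-18≡8 → I
W(22): 22−24=-2≡24 → Y
J(9): 9−24=-15≡11 → L
B(1): 1−24=-23≡3 → D
R(17): 17−24=-7≡19 → T
Y(24): 24−24=0 → A
V(21): 21−24=-3≡23 → X
X(23): 23−24=-1≡25 → Z
G(6): 6−24=-18≡8 → I
R(17): 17−24=-7≡19 → T
H(7): 7−24=-17≡9 → J
Y(24): 24−24=0 → A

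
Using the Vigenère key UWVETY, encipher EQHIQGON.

Repeat the key across the message: UWVETYUW
E(4)+U(20): 24 → Y
Q(16)+W(22): 38≡12 → M
H(7)+V(21): 28≡2 → C
I(8)+E(4): 12 → M
Q(16)+T(19): 35≡9 → J
G(6)+Y(24): 30≡4 → E
O(14)+U(20): 34≡8 → I
N(13)+W(22): 35≡9 → J

YMCMJEIJ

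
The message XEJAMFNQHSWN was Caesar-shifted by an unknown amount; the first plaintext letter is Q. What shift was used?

7

From the crib: X(23)−Q(16)=7, so the shift is 7.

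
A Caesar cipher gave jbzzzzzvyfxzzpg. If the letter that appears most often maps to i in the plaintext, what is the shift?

17

The most frequent ciphertext letter is z (appears 7 times).
z is position 25; i is position 8.
Shift = 17.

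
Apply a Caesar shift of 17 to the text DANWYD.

D(3): 3+17=20 → U
A(0): 0+17=17 → R
N(13): 13+17=30≡4 → E
W(22): 22+17=39≡13 → N
Y(24): 24+17=41≡15 → P
D(3): 3+17=20 → U

URENPU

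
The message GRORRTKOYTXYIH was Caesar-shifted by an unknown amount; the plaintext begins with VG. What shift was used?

From the crib: G(6)−V(21)=-15≡11, so the shift is 11.

11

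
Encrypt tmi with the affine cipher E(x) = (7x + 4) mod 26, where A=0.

t(19): 7·19+4=137≡7 → h
m(12): 7·12+4=88≡10 → k
i(8): 7·8+4=60≡8 → i

hki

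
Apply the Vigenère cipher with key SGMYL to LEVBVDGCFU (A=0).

DKHZGVMODF

Repeat the key across the message: SGMYLSGMYL
L(11)+S(18): 29≡3 → D
E(4)+G(6): 10 → K
V(21)+M(12): 33≡7 → H
B(1)+Y(24): 25 → Z
V(21)+L(11): 32≡6 → G
D(3)+S(18): 21 → V
G(6)+G(6): 12 → M
C(2)+M(12): 14 → O
F(5)+Y(24): 29≡3 → D
U(20)+L(11): 31≡5 → F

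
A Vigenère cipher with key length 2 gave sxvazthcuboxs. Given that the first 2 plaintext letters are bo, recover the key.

rj

Subtract each crib letter from the matching ciphertext letter (mod 26):
s(18)−b(1)=17 → r
x(23)−o(14)=9 → j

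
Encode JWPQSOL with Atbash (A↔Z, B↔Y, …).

QDKJHLO

J(9) → Q(16)
W(22) → D(3)
P(15) → K(10)
Q(16) → J(9)
S(18) → H(7)
O(14) → L(11)
L(11) → O(14)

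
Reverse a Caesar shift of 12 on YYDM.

Y(24): 24−12=12 → M
Y(24): 24−12=12 → M
D(3): 3−12=-9≡17 → R
M(12): 12−12=0 → A

MMRA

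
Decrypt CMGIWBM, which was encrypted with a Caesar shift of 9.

C(2): 2−9=-7≡19 → T
M(12): 12−9=3 → D
G(6): 6−9=-3≡23 → X
I(8): 8−9=-1≡25 → Z
W(22): 22−9=13 → N
B(1): 1−9=-8≡18 → S
M(12): 12−9=3 → D

TDXZNSD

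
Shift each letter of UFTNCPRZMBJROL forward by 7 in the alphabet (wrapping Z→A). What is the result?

BMAUJWYGTIQYVS

U(20): 20+7=27≡1 → B
F(5): 5+7=12 → M
T(19): 19+7=26≡0 → A
N(13): 13+7=20 → U
C(2): 2+7=9 → J
P(15): 15+7=22 → W
R(17): 17+7=24 → Y
Z(25): 25+7=32≡6 → G
M(12): 12+7=19 → T
B(1): 1+7=8 → I
J(9): 9+7=16 → Q
R(17): 17+7=24 → Y
O(14): 14+7=21 → V
L(11): 11+7=18 → S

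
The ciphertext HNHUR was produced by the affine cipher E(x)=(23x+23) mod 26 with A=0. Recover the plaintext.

The inverse of 23 mod 26 is 17, since 23·17=391≡1. Apply D(y)=17·(y−23) mod 26:
H(7): 17·(7−23)=-272≡14 → O
N(13): 17·(13−23)=-170≡12 → M
H(7): 17·(7−23)=-272≡14 → O
U(20): 17·(20−23)=-51≡1 → B
R(17): 17·(17−23)=-102≡2 → C

OMOBC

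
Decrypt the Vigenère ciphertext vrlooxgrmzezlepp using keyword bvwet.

Repeat the key across the ciphertext: bvwetbvwetbvwetb
v(21)−b(1): 20 → u
r(17)−v(21): -4≡22 → w
l(11)−w(22): -11≡15 → p
o(14)−e(4): 10 → k
o(14)−t(19): -5≡21 → v
x(23)−b(1): 22 → w
g(6)−v(21): -15≡11 → l
r(17)−w(22): -5≡21 → v
m(12)−e(4): 8 → i
z(25)−t(19): 6 → g
e(4)−b(1): 3 → d
z(25)−v(21): 4 → e
l(11)−w(22): -11≡15 → p
e(4)−e(4): 0 → a
p(15)−t(19): -4≡22 → w
p(15)−b(1): 14 → o

uwpkvwlvigdepawo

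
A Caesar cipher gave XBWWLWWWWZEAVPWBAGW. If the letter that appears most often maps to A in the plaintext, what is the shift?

The most frequent ciphertext letter is W (appears 8 times).
W is position 22; A is position 0.
Shift = 22.

22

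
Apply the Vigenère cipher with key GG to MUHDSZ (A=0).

SANJYF

Repeat the key across the message: GGGGGG
M(12)+G(6): 18 → S
U(20)+G(6): 26≡0 → A
H(7)+G(6): 13 → N
D(3)+G(6): 9 → J
S(18)+G(6): 24 → Y
Z(25)+G(6): 31≡5 → F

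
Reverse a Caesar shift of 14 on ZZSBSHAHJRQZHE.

LLENETMTVDCLTQ

Z(25): 25−14=11 → L
Z(25): 25−14=11 → L
S(18): 18−14=4 → E
B(1): 1−14=-13≡13 → N
S(18): 18−14=4 → E
H(7): 7−14=-7≡19 → T
A(0): 0−14=-14≡12 → M
H(7): 7−14=-7≡19 → T
J(9): 9−14=-5≡21 → V
R(17): 17−14=3 → D
Q(16): 16−14=2 → C
Z(25): 25−14=11 → L
H(7): 7−14=-7≡19 → T
E(4): 4−14=-10≡16 → Q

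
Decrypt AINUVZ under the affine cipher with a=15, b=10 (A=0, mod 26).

The inverse of 15 mod 26 is 7, since 15·7=105≡1. Apply D(y)=7·(y−10) mod 26:
A(0): 7·(0−10)=-70≡8 → I
I(8): 7·(8−10)=-14≡12 → M
N(13): 7·(13−10)=21 → V
U(20): 7·(20−10)=70≡18 → S
V(21): 7·(21−10)=77≡25 → Z
Z(25): 7·(25−10)=105≡1 → B

IMVSZB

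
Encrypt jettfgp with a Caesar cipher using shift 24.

hcrrden

j(9): 9+24=33≡7 → h
e(4): 4+24=28≡2 → c
t(19): 19+24=43≡17 → r
t(19): 19+24=43≡17 → r
f(5): 5+24=29≡3 → d
g(6): 6+24=30≡4 → e
p(15): 15+24=39≡13 → n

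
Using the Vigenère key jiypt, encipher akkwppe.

jsiliym

Repeat the key across the message: jiyptji
a(0)+j(9): 9 → j
k(10)+i(8): 18 → s
k(10)+y(24): 34≡8 → i
w(22)+p(15): 37≡11 → l
p(15)+t(19): 34≡8 → i
p(15)+j(9): 24 → y
e(4)+i(8): 12 → m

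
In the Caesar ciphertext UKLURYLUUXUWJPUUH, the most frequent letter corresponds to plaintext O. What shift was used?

The most frequent ciphertext letter is U (appears 7 times).
U is position 20; O is position 14.
Shift = 6.

6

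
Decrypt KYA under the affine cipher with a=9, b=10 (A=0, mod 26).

AQW

The inverse of 9 mod 26 is 3, since 9·3=27≡1. Apply D(y)=3·(y−10) mod 26:
K(10): 3·(10−10)=0 → A
Y(24): 3·(24−10)=42≡16 → Q
A(0): 3·(0−10)=-30≡22 → W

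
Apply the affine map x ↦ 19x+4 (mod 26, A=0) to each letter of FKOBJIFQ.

F(5): 19·5+4=99≡21 → V
K(10): 19·10+4=194≡12 → M
O(14): 19·14+4=270≡10 → K
B(1): 19·1+4=23 → X
J(9): 19·9+4=175≡19 → T
I(8): 19·8+4=156≡0 → A
F(5): 19·5+4=99≡21 → V
Q(16): 19·16+4=308≡22 → W

VMKXTAVW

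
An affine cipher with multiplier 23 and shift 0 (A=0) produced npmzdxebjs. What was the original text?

nvwjzbqrxu

The inverse of 23 mod 26 is 17, since 23·17=391≡1. Apply D(y)=17·(y−0) mod 26:
n(13): 17·(13−0)=221≡13 → n
p(15): 17·(15−0)=255≡21 → v
m(12): 17·(12−0)=204≡22 → w
z(25): 17·(25−0)=425≡9 → j
d(3): 17·(3−0)=51≡25 → z
x(23): 17·(23−0)=391≡1 → b
e(4): 17·(4−0)=68≡16 → q
b(1): 17·(1−0)=17 → r
j(9): 17·(9−0)=153≡23 → x
s(18): 17·(18−0)=306≡20 → u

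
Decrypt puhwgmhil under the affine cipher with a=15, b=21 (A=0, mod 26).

ktghzpgni

The inverse of 15 mod 26 is 7, since 15·7=105≡1. Apply D(y)=7·(y−21) mod 26:
p(15): 7·(15−21)=-42≡10 → k
u(20): 7·(20−21)=-7≡19 → t
h(7): 7·(7−21)=-98≡6 → g
w(22): 7·(22−21)=7 → h
g(6): 7·(6−21)=-105≡25 → z
m(12): 7·(12−21)=-63≡15 → p
h(7): 7·(7−21)=-98≡6 → g
i(8): 7·(8−21)=-91≡13 → n
l(11): 7·(11−21)=-70≡8 → i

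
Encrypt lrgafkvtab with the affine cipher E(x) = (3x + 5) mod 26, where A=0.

mexfujqkfi

l(11): 3·11+5=38≡12 → m
r(17): 3·17+5=56≡4 → e
g(6): 3·6+5=23 → x
a(0): 3·0+5=5 → f
f(5): 3·5+5=20 → u
k(10): 3·10+5=35≡9 → j
v(21): 3·21+5=68≡16 → q
t(19): 3·19+5=62≡10 → k
a(0): 3·0+5=5 → f
b(1): 3·1+5=8 → i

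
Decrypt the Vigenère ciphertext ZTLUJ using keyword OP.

Repeat the key across the ciphertext: OPOPO
Z(25)−O(14): 11 → L
T(19)−P(15): 4 → E
L(11)−O(14): -3≡23 → X
U(20)−P(15): 5 → F
J(9)−O(14): -5≡21 → V

LEXFV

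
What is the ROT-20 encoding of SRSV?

MLMP

S(18): 18+20=38≡12 → M
R(17): 17+20=37≡11 → L
S(18): 18+20=38≡12 → M
V(21): 21+20=41≡15 → P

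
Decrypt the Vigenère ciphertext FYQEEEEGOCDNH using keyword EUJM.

BEHSAKVUKIUBD

Repeat the key across the ciphertext: EUJMEUJMEUJME
F(5)−E(4): 1 → B
Y(24)−U(20): 4 → E
Q(16)−J(9): 7 → H
E(4)−M(12): -8≡18 → S
E(4)−E(4): 0 → A
E(4)−U(20): -16≡10 → K
E(4)−J(9): -5≡21 → V
G(6)−M(12): -6≡20 → U
O(14)−E(4): 10 → K
C(2)−U(20): -18≡8 → I
D(3)−J(9): -6≡20 → U
N(13)−M(12): 1 → B
H(7)−E(4): 3 → D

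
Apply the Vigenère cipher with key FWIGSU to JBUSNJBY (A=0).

Repeat the key across the message: FWIGSUFW
J(9)+F(5): 14 → O
B(1)+W(22): 23 → X
U(20)+I(8): 28≡2 → C
S(18)+G(6): 24 → Y
N(13)+S(18): 31≡5 → F
J(9)+U(20): 29≡3 → D
B(1)+F(5): 6 → G
Y(24)+W(22): 46≡20 → U

OXCYFDGU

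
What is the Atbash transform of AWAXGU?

ZDZCTF

A(0) → Z(25)
W(22) → D(3)
A(0) → Z(25)
X(23) → C(2)
G(6) → T(19)
U(20) → F(5)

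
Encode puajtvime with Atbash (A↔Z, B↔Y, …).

kfzqgernv

p(15) → k(10)
u(20) → f(5)
a(0) → z(25)
j(9) → q(16)
t(19) → g(6)
v(21) → e(4)
i(8) → r(17)
m(12) → n(13)
e(4) → v(21)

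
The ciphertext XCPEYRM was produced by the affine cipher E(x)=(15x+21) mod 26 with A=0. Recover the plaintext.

OXKLVYP

The inverse of 15 mod 26 is 7, since 15·7=105≡1. Apply D(y)=7·(y−21) mod 26:
X(23): 7·(23−21)=14 → O
C(2): 7·(2−21)=-133≡23 → X
P(15): 7·(15−21)=-42≡10 → K
E(4): 7·(4−21)=-119≡11 → L
Y(24): 7·(24−21)=21 → V
R(17): 7·(17−21)=-28≡24 → Y
M(12): 7·(12−21)=-63≡15 → P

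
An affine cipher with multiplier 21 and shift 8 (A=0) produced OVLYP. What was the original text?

ENPCJ

The inverse of 21 mod 26 is 5, since 21·5=105≡1. Apply D(y)=5·(y−8) mod 26:
O(14): 5·(14−8)=30≡4 → E
V(21): 5·(21−8)=65≡13 → N
L(11): 5·(11−8)=15 → P
Y(24): 5·(24−8)=80≡2 → C
P(15): 5·(15−8)=35≡9 → J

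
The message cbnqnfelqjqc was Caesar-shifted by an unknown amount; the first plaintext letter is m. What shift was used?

16

From the crib: c(2)−m(12)=-10≡16, so the shift is 16.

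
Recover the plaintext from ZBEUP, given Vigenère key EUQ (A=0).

Repeat the key across the ciphertext: EUQEU
Z(25)−E(4): 21 → V
B(1)−U(20): -19≡7 → H
E(4)−Q(16): -12≡14 → O
U(20)−E(4): 16 → Q
P(15)−U(20): -5≡21 → V

VHOQV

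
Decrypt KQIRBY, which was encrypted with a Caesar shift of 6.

K(10): 10−6=4 → E
Q(16): 16−6=10 → K
I(8): 8−6=2 → C
R(17): 17−6=11 → L
B(1): 1−6=-5≡21 → V
Y(24): 24−6=18 → S

EKCLVS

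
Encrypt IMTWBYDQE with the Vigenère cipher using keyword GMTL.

OYMHHKWBK

Repeat the key across the message: GMTLGMTLG
I(8)+G(6): 14 → O
M(12)+M(12): 24 → Y
T(19)+T(19): 38≡12 → M
W(22)+L(11): 33≡7 → H
B(1)+G(6): 7 → H
Y(24)+M(12): 36≡10 → K
D(3)+T(19): 22 → W
Q(16)+L(11): 27≡1 → B
E(4)+G(6): 10 → K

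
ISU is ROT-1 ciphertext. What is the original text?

HRT

I(8): 8−1=7 → H
S(18): 18−1=17 → R
U(20): 20−1=19 → T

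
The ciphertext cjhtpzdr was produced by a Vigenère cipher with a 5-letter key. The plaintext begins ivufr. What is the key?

uonoy

Subtract each crib letter from the matching ciphertext letter (mod 26):
c(2)−i(8)=-6≡20 → u
j(9)−v(21)=-12≡14 → o
h(7)−u(20)=-13≡13 → n
t(19)−f(5)=14 → o
p(15)−r(17)=-2≡24 → y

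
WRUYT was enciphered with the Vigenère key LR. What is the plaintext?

Repeat the key across the ciphertext: LRLRL
W(22)−L(11): 11 → L
R(17)−R(17): 0 → A
U(20)−L(11): 9 → J
Y(24)−R(17): 7 → H
T(19)−L(11): 8 → I

LAJHI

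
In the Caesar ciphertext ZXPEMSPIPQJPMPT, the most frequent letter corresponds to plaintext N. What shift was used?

The most frequent ciphertext letter is P (appears 5 times).
P is position 15; N is position 13.
Shift = 2.

2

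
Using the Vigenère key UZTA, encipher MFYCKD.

GERCEC

Repeat the key across the message: UZTAUZ
M(12)+U(20): 32≡6 → G
F(5)+Z(25): 30≡4 → E
Y(24)+T(19): 43≡17 → R
C(2)+A(0): 2 → C
K(10)+U(20): 30≡4 → E
D(3)+Z(25): 28≡2 → C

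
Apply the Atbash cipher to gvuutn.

g(6) → t(19)
v(21) → e(4)
u(20) → f(5)
u(20) → f(5)
t(19) → g(6)
n(13) → m(12)

teffgm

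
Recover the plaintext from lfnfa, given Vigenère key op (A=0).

Repeat the key across the ciphertext: opopo
l(11)−o(14): -3≡23 → x
f(5)−p(15): -10≡16 → q
n(13)−o(14): -1≡25 → z
f(5)−p(15): -10≡16 → q
a(0)−o(14): -14≡12 → m

xqzqm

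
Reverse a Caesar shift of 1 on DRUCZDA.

CQTBYCZ

D(3): 3−1=2 → C
R(17): 17−1=16 → Q
U(20): 20−1=19 → T
C(2): 2−1=1 → B
Z(25): 25−1=24 → Y
D(3): 3−1=2 → C
A(0): 0−1=-1≡25 → Z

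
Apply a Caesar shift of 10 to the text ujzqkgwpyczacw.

u(20): 20+10=30≡4 → e
j(9): 9+10=19 → t
z(25): 25+10=35≡9 → j
q(16): 16+10=26≡0 → a
k(10): 10+10=20 → u
g(6): 6+10=16 → q
w(22): 22+10=32≡6 → g
p(15): 15+10=25 → z
y(24): 24+10=34≡8 → i
c(2): 2+10=12 → m
z(25): 25+10=35≡9 → j
a(0): 0+10=10 → k
c(2): 2+10=12 → m
w(22): 22+10=32≡6 → g

etjauqgzimjkmg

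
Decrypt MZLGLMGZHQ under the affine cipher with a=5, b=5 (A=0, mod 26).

The inverse of 5 mod 26 is 21, since 5·21=105≡1. Apply D(y)=21·(y−5) mod 26:
M(12): 21·(12−5)=147≡17 → R
Z(25): 21·(25−5)=420≡4 → E
L(11): 21·(11−5)=126≡22 → W
G(6): 21·(6−5)=21 → V
L(11): 21·(11−5)=126≡22 → W
M(12): 21·(12−5)=147≡17 → R
G(6): 21·(6−5)=21 → V
Z(25): 21·(25−5)=420≡4 → E
H(7): 21·(7−5)=42≡16 → Q
Q(16): 21·(16−5)=231≡23 → X

REWVWRVEQX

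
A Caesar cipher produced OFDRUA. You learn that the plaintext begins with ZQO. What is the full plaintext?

ZQOCFL

From the crib: O(14)−Z(25)=-11≡15, so the shift is 15.
Subtract 15 from each ciphertext letter:
O(14): 14−15=-1≡25 → Z
F(5): 5−15=-10≡16 → Q
D(3): 3−15=-12≡14 → O
R(17): 17−15=2 → C
U(20): 20−15=5 → F
A(0): 0−15=-15≡11 → L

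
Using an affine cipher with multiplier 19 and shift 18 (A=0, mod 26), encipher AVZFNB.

SBZJFL

A(0): 19·0+18=18 → S
V(21): 19·21+18=417≡1 → B
Z(25): 19·25+18=493≡25 → Z
F(5): 19·5+18=113≡9 → J
N(13): 19·13+18=265≡5 → F
B(1): 19·1+18=37≡11 → L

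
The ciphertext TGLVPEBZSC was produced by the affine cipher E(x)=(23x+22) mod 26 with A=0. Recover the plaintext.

BOVJLGHZKY

The inverse of 23 mod 26 is 17, since 23·17=391≡1. Apply D(y)=17·(y−22) mod 26:
T(19): 17·(19−22)=-51≡1 → B
G(6): 17·(6−22)=-272≡14 → O
L(11): 17·(11−22)=-187≡21 → V
V(21): 17·(21−22)=-17≡9 → J
P(15): 17·(15−22)=-119≡11 → L
E(4): 17·(4−22)=-306≡6 → G
B(1): 17·(1−22)=-357≡7 → H
Z(25): 17·(25−22)=51≡25 → Z
S(18): 17·(18−22)=-68≡10 → K
C(2): 17·(2−22)=-340≡24 → Y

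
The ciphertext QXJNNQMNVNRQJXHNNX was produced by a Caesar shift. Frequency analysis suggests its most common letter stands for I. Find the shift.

5

The most frequent ciphertext letter is N (appears 6 times).
N is position 13; I is position 8.
Shift = 5.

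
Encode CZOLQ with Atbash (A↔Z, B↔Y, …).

XALOJ

C(2) → X(23)
Z(25) → A(0)
O(14) → L(11)
L(11) → O(14)
Q(16) → J(9)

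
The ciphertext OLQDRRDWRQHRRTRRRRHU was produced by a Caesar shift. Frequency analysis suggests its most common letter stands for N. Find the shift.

The most frequent ciphertext letter is R (appears 9 times).
R is position 17; N is position 13.
Shift = 4.

4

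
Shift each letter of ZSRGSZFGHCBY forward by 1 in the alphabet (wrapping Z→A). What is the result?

Z(25): 25+1=26≡0 → A
S(18): 18+1=19 → T
R(17): 17+1=18 → S
G(6): 6+1=7 → H
S(18): 18+1=19 → T
Z(25): 25+1=26≡0 → A
F(5): 5+1=6 → G
G(6): 6+1=7 → H
H(7): 7+1=8 → I
C(2): 2+1=3 → D
B(1): 1+1=2 → C
Y(24): 24+1=25 → Z

ATSHTAGHIDCZ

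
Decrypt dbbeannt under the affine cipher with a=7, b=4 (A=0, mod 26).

The inverse of 7 mod 26 is 15, since 7·15=105≡1. Apply D(y)=15·(y−4) mod 26:
d(3): 15·(3−4)=-15≡11 → l
b(1): 15·(1−4)=-45≡7 → h
b(1): 15·(1−4)=-45≡7 → h
e(4): 15·(4−4)=0 → a
a(0): 15·(0−4)=-60≡18 → s
n(13): 15·(13−4)=135≡5 → f
n(13): 15·(13−4)=135≡5 → f
t(19): 15·(19−4)=225≡17 → r

lhhasffr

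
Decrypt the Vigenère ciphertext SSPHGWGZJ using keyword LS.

HAEPVEVHY

Repeat the key across the ciphertext: LSLSLSLSL
S(18)−L(11): 7 → H
S(18)−S(18): 0 → A
P(15)−L(11): 4 → E
H(7)−S(18): -11≡15 → P
G(6)−L(11): -5≡21 → V
W(22)−S(18): 4 → E
G(6)−L(11): -5≡21 → V
Z(25)−S(18): 7 → H
J(9)−L(11): -2≡24 → Y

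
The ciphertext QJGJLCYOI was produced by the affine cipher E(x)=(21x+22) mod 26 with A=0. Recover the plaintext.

The inverse of 21 mod 26 is 5, since 21·5=105≡1. Apply D(y)=5·(y−22) mod 26:
Q(16): 5·(16−22)=-30≡22 → W
J(9): 5·(9−22)=-65≡13 → N
G(6): 5·(6−22)=-80≡24 → Y
J(9): 5·(9−22)=-65≡13 → N
L(11): 5·(11−22)=-55≡23 → X
C(2): 5·(2−22)=-100≡4 → E
Y(24): 5·(24−22)=10 → K
O(14): 5·(14−22)=-40≡12 → M
I(8): 5·(8−22)=-70≡8 → I

WNYNXEKMI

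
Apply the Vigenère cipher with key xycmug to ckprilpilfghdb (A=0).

Repeat the key across the message: xycmugxycmugxy
c(2)+x(23): 25 → z
k(10)+y(24): 34≡8 → i
p(15)+c(2): 17 → r
r(17)+m(12): 29≡3 → d
i(8)+u(20): 28≡2 → c
l(11)+g(6): 17 → r
p(15)+x(23): 38≡12 → m
i(8)+y(24): 32≡6 → g
l(11)+c(2): 13 → n
f(5)+m(12): 17 → r
g(6)+u(20): 26≡0 → a
h(7)+g(6): 13 → n
d(3)+x(23): 26≡0 → a
b(1)+y(24): 25 → z

zirdcrmgnranaz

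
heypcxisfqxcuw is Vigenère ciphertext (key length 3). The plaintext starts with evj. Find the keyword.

Subtract each crib letter from the matching ciphertext letter (mod 26):
h(7)−e(4)=3 → d
e(4)−v(21)=-17≡9 → j
y(24)−j(9)=15 → p

djp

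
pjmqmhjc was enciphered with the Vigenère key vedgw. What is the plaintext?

Repeat the key across the ciphertext: vedgwved
p(15)−v(21): -6≡20 → u
j(9)−e(4): 5 → f
m(12)−d(3): 9 → j
q(16)−g(6): 10 → k
m(12)−w(22): -10≡16 → q
h(7)−v(21): -14≡12 → m
j(9)−e(4): 5 → f
c(2)−d(3): -1≡25 → z

ufjkqmfz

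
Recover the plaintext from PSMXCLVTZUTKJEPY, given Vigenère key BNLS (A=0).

Repeat the key across the ciphertext: BNLSBNLSBNLSBNLS
P(15)−B(1): 14 → O
S(18)−N(13): 5 → F
M(12)−L(11): 1 → B
X(23)−S(18): 5 → F
C(2)−B(1): 1 → B
L(11)−N(13): -2≡24 → Y
V(21)−L(11): 10 → K
T(19)−S(18): 1 → B
Z(25)−B(1): 24 → Y
U(20)−N(13): 7 → H
T(19)−L(11): 8 → I
K(10)−S(18): -8≡18 → S
J(9)−B(1): 8 → I
E(4)−N(13): -9≡17 → R
P(15)−L(11): 4 → E
Y(24)−S(18): 6 → G

OFBFBYKBYHISIREG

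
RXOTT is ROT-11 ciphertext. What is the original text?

GMDII

R(17): 17−11=6 → G
X(23): 23−11=12 → M
O(14): 14−11=3 → D
T(19): 19−11=8 → I
T(19): 19−11=8 → I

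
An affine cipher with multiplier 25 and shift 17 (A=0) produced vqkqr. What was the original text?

wbhba

The inverse of 25 mod 26 is 25, since 25·25=625≡1. Apply D(y)=25·(y−17) mod 26:
v(21): 25·(21−17)=100≡22 → w
q(16): 25·(16−17)=-25≡1 → b
k(10): 25·(10−17)=-175≡7 → h
q(16): 25·(16−17)=-25≡1 → b
r(17): 25·(17−17)=0 → a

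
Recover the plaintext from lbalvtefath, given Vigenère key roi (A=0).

Repeat the key across the ciphertext: roiroiroiro
l(11)−r(17): -6≡20 → u
b(1)−o(14): -13≡13 → n
a(0)−i(8): -8≡18 → s
l(11)−r(17): -6≡20 → u
v(21)−o(14): 7 → h
t(19)−i(8): 11 → l
e(4)−r(17): -13≡13 → n
f(5)−o(14): -9≡17 → r
a(0)−i(8): -8≡18 → s
t(19)−r(17): 2 → c
h(7)−o(14): -7≡19 → t

unsuhlnrsct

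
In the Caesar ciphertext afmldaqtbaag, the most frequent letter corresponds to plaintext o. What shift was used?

12

The most frequent ciphertext letter is a (appears 4 times).
a is position 0; o is position 14.
Shift = -14≡12.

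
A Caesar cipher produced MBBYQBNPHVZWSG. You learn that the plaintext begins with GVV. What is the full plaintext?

From the crib: M(12)−G(6)=6, so the shift is 6.
Subtract 6 from each ciphertext letter:
M(12): 12−6=6 → G
B(1): 1−6=-5≡21 → V
B(1): 1−6=-5≡21 → V
Y(24): 24−6=18 → S
Q(16): 16−6=10 → K
B(1): 1−6=-5≡21 → V
N(13): 13−6=7 → H
P(15): 15−6=9 → J
H(7): 7−6=1 → B
V(21): 21−6=15 → P
Z(25): 25−6=19 → T
W(22): 22−6=16 → Q
S(18): 18−6=12 → M
G(6): 6−6=0 → A

GVVSKVHJBPTQMA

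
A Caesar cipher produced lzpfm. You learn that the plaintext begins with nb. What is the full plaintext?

From the crib: l(11)−n(13)=-2≡24, so the shift is 24.
Subtract 24 from each ciphertext letter:
l(11): 11−24=-13≡13 → n
z(25): 25−24=1 → b
p(15): 15−24=-9≡17 → r
f(5): 5−24=-19≡7 → h
m(12): 12−24=-12≡14 → o

nbrho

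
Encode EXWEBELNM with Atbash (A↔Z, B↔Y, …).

E(4) → V(21)
X(23) → C(2)
W(22) → D(3)
E(4) → V(21)
B(1) → Y(24)
E(4) → V(21)
L(11) → O(14)
N(13) → M(12)
M(12) → N(13)

VCDVYVOMN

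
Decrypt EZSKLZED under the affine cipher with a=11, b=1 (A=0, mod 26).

FOLPIOFM

The inverse of 11 mod 26 is 19, since 11·19=209≡1. Apply D(y)=19·(y−1) mod 26:
E(4): 19·(4−1)=57≡5 → F
Z(25): 19·(25−1)=456≡14 → O
S(18): 19·(18−1)=323≡11 → L
K(10): 19·(10−1)=171≡15 → P
L(11): 19·(11−1)=190≡8 → I
Z(25): 19·(25−1)=456≡14 → O
E(4): 19·(4−1)=57≡5 → F
D(3): 19·(3−1)=38≡12 → M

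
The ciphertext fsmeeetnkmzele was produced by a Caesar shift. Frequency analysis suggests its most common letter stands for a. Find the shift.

4

The most frequent ciphertext letter is e (appears 5 times).
e is position 4; a is position 0.
Shift = 4.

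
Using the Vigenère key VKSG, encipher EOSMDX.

Repeat the key across the message: VKSGVK
E(4)+V(21): 25 → Z
O(14)+K(10): 24 → Y
S(18)+S(18): 36≡10 → K
M(12)+G(6): 18 → S
D(3)+V(21): 24 → Y
X(23)+K(10): 33≡7 → H

ZYKSYH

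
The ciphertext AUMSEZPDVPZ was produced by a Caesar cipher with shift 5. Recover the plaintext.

VPHNZUKYQKU

A(0): 0−5=-5≡21 → V
U(20): 20−5=15 → P
M(12): 12−5=7 → H
S(18): 18−5=13 → N
E(4): 4−5=-1≡25 → Z
Z(25): 25−5=20 → U
P(15): 15−5=10 → K
D(3): 3−5=-2≡24 → Y
V(21): 21−5=16 → Q
P(15): 15−5=10 → K
Z(25): 25−5=20 → U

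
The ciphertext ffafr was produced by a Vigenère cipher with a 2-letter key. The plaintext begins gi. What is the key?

Subtract each crib letter from the matching ciphertext letter (mod 26):
f(5)−g(6)=-1≡25 → z
f(5)−i(8)=-3≡23 → x

zx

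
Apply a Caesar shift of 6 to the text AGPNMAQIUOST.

A(0): 0+6=6 → G
G(6): 6+6=12 → M
P(15): 15+6=21 → V
N(13): 13+6=19 → T
M(12): 12+6=18 → S
A(0): 0+6=6 → G
Q(16): 16+6=22 → W
I(8): 8+6=14 → O
U(20): 20+6=26≡0 → A
O(14): 14+6=20 → U
S(18): 18+6=24 → Y
T(19): 19+6=25 → Z

GMVTSGWOAUYZ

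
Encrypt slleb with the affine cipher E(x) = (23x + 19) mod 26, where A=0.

s(18): 23·18+19=433≡17 → r
l(11): 23·11+19=272≡12 → m
l(11): 23·11+19=272≡12 → m
e(4): 23·4+19=111≡7 → h
b(1): 23·1+19=42≡16 → q

rmmhq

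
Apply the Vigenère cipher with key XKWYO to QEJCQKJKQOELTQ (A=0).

Repeat the key across the message: XKWYOXKWYOXKWY
Q(16)+X(23): 39≡13 → N
E(4)+K(10): 14 → O
J(9)+W(22): 31≡5 → F
C(2)+Y(24): 26≡0 → A
Q(16)+O(14): 30≡4 → E
K(10)+X(23): 33≡7 → H
J(9)+K(10): 19 → T
K(10)+W(22): 32≡6 → G
Q(16)+Y(24): 40≡14 → O
O(14)+O(14): 28≡2 → C
E(4)+X(23): 27≡1 → B
L(11)+K(10): 21 → V
T(19)+W(22): 41≡15 → P
Q(16)+Y(24): 40≡14 → O

NOFAEHTGOCBVPO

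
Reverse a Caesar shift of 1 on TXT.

T(19): 19−1=18 → S
X(23): 23−1=22 → W
T(19): 19−1=18 → S

SWS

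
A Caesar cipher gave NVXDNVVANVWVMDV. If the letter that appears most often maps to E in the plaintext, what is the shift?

17

The most frequent ciphertext letter is V (appears 6 times).
V is position 21; E is position 4.
Shift = 17.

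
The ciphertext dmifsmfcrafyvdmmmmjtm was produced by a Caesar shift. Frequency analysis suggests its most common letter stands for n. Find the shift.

The most frequent ciphertext letter is m (appears 7 times).
m is position 12; n is position 13.
Shift = -1≡25.

25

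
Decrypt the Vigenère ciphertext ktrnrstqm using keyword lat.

Repeat the key across the ciphertext: latlatlat
k(10)−l(11): -1≡25 → z
t(19)−a(0): 19 → t
r(17)−t(19): -2≡24 → y
n(13)−l(11): 2 → c
r(17)−a(0): 17 → r
s(18)−t(19): -1≡25 → z
t(19)−l(11): 8 → i
q(16)−a(0): 16 → q
m(12)−t(19): -7≡19 → t

ztycrziqt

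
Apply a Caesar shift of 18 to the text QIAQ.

IASI

Q(16): 16+18=34≡8 → I
I(8): 8+18=26≡0 → A
A(0): 0+18=18 → S
Q(16): 16+18=34≡8 → I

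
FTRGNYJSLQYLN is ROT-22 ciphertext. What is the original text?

JXVKRCNWPUCPR

F(5): 5−22=-17≡9 → J
T(19): 19−22=-3≡23 → X
R(17): 17−22=-5≡21 → V
G(6): 6−22=-16≡10 → K
N(13): 13−22=-9≡17 → R
Y(24): 24−22=2 → C
J(9): 9−22=-13≡13 → N
S(18): 18−22=-4≡22 → W
L(11): 11−22=-11≡15 → P
Q(16): 16−22=-6≡20 → U
Y(24): 24−22=2 → C
L(11): 11−22=-11≡15 → P
N(13): 13−22=-9≡17 → R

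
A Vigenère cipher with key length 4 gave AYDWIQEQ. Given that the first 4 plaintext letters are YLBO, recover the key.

CNCI

Subtract each crib letter from the matching ciphertext letter (mod 26):
A(0)−Y(24)=-24≡2 → C
Y(24)−L(11)=13 → N
D(3)−B(1)=2 → C
W(22)−O(14)=8 → I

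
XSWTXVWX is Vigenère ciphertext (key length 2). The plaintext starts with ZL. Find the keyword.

YH

Subtract each crib letter from the matching ciphertext letter (mod 26):
X(23)−Z(25)=-2≡24 → Y
S(18)−L(11)=7 → H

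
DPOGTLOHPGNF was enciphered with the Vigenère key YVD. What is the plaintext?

FULIYIQMMISC

Repeat the key across the ciphertext: YVDYVDYVDYVD
D(3)−Y(24): -21≡5 → F
P(15)−V(21): -6≡20 → U
O(14)−D(3): 11 → L
G(6)−Y(24): -18≡8 → I
T(19)−V(21): -2≡24 → Y
L(11)−D(3): 8 → I
O(14)−Y(24): -10≡16 → Q
H(7)−V(21): -14≡12 → M
P(15)−D(3): 12 → M
G(6)−Y(24): -18≡8 → I
N(13)−V(21): -8≡18 → S
F(5)−D(3): 2 → C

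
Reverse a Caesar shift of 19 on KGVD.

K(10): 10−19=-9≡17 → R
G(6): 6−19=-13≡13 → N
V(21): 21−19=2 → C
D(3): 3−19=-16≡10 → K

RNCK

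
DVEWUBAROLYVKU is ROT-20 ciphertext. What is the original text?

JBKCAHGXUREBQA

D(3): 3−20=-17≡9 → J
V(21): 21−20=1 → B
E(4): 4−20=-16≡10 → K
W(22): 22−20=2 → C
U(20): 20−20=0 → A
B(1): 1−20=-19≡7 → H
A(0): 0−20=-20≡6 → G
R(17): 17−20=-3≡23 → X
O(14): 14−20=-6≡20 → U
L(11): 11−20=-9≡17 → R
Y(24): 24−20=4 → E
V(21): 21−20=1 → B
K(10): 10−20=-10≡16 → Q
U(20): 20−20=0 → A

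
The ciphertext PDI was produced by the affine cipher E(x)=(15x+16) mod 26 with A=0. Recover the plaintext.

TNW

The inverse of 15 mod 26 is 7, since 15·7=105≡1. Apply D(y)=7·(y−16) mod 26:
P(15): 7·(15−16)=-7≡19 → T
D(3): 7·(3−16)=-91≡13 → N
I(8): 7·(8−16)=-56≡22 → W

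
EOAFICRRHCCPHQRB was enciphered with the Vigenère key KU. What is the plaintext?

UUQLYIHXXISVXWHH

Repeat the key across the ciphertext: KUKUKUKUKUKUKUKU
E(4)−K(10): -6≡20 → U
O(14)−U(20): -6≡20 → U
A(0)−K(10): -10≡16 → Q
F(5)−U(20): -15≡11 → L
I(8)−K(10): -2≡24 → Y
C(2)−U(20): -18≡8 → I
R(17)−K(10): 7 → H
R(17)−U(20): -3≡23 → X
H(7)−K(10): -3≡23 → X
C(2)−U(20): -18≡8 → I
C(2)−K(10): -8≡18 → S
P(15)−U(20): -5≡21 → V
H(7)−K(10): -3≡23 → X
Q(16)−U(20): -4≡22 → W
R(17)−K(10): 7 → H
B(1)−U(20): -19≡7 → H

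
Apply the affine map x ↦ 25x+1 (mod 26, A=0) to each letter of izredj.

tckxys

i(8): 25·8+1=201≡19 → t
z(25): 25·25+1=626≡2 → c
r(17): 25·17+1=426≡10 → k
e(4): 25·4+1=101≡23 → x
d(3): 25·3+1=76≡24 → y
j(9): 25·9+1=226≡18 → s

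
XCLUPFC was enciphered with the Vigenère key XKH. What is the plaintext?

Repeat the key across the ciphertext: XKHXKHX
X(23)−X(23): 0 → A
C(2)−K(10): -8≡18 → S
L(11)−H(7): 4 → E
U(20)−X(23): -3≡23 → X
P(15)−K(10): 5 → F
F(5)−H(7): -2≡24 → Y
C(2)−X(23): -21≡5 → F

ASEXFYF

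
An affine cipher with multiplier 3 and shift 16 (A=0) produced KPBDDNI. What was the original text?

The inverse of 3 mod 26 is 9, since 3·9=27≡1. Apply D(y)=9·(y−16) mod 26:
K(10): 9·(10−16)=-54≡24 → Y
P(15): 9·(15−16)=-9≡17 → R
B(1): 9·(1−16)=-135≡21 → V
D(3): 9·(3−16)=-117≡13 → N
D(3): 9·(3−16)=-117≡13 → N
N(13): 9·(13−16)=-27≡25 → Z
I(8): 9·(8−16)=-72≡6 → G

YRVNNZG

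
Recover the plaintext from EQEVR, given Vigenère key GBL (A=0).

Repeat the key across the ciphertext: GBLGB
E(4)−G(6): -2≡24 → Y
Q(16)−B(1): 15 → P
E(4)−L(11): -7≡19 → T
V(21)−G(6): 15 → P
R(17)−B(1): 16 → Q

YPTPQ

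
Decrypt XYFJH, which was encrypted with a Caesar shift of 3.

X(23): 23−3=20 → U
Y(24): 24−3=21 → V
F(5): 5−3=2 → C
J(9): 9−3=6 → G
H(7): 7−3=4 → E

UVCGE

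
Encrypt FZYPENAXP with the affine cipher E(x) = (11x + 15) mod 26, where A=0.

F(5): 11·5+15=70≡18 → S
Z(25): 11·25+15=290≡4 → E
Y(24): 11·24+15=279≡19 → T
P(15): 11·15+15=180≡24 → Y
E(4): 11·4+15=59≡7 → H
N(13): 11·13+15=158≡2 → C
A(0): 11·0+15=15 → P
X(23): 11·23+15=268≡8 → I
P(15): 11·15+15=180≡24 → Y

SETYHCPIY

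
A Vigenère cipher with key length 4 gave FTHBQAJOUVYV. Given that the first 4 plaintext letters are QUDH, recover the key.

Subtract each crib letter from the matching ciphertext letter (mod 26):
F(5)−Q(16)=-11≡15 → P
T(19)−U(20)=-1≡25 → Z
H(7)−D(3)=4 → E
B(1)−H(7)=-6≡20 → U

PZEU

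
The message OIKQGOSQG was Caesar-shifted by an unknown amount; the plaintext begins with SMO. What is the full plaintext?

SMOUKSWUK

From the crib: O(14)−S(18)=-4≡22, so the shift is 22.
Subtract 22 from each ciphertext letter:
O(14): 14−22=-8≡18 → S
I(8): 8−22=-14≡12 → M
K(10): 10−22=-12≡14 → O
Q(16): 16−22=-6≡20 → U
G(6): 6−22=-16≡10 → K
O(14): 14−22=-8≡18 → S
S(18): 18−22=-4≡22 → W
Q(16): 16−22=-6≡20 → U
G(6): 6−22=-16≡10 → K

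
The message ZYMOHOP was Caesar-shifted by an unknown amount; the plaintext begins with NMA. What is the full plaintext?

NMACVCD

From the crib: Z(25)−N(13)=12, so the shift is 12.
Subtract 12 from each ciphertext letter:
Z(25): 25−12=13 → N
Y(24): 24−12=12 → M
M(12): 12−12=0 → A
O(14): 14−12=2 → C
H(7): 7−12=-5≡21 → V
O(14): 14−12=2 → C
P(15): 15−12=3 → D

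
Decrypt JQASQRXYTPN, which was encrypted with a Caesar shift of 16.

TAKCABHIDZX

J(9): 9−16=-7≡19 → T
Q(16): 16−16=0 → A
A(0): 0−16=-16≡10 → K
S(18): 18−16=2 → C
Q(16): 16−16=0 → A
R(17): 17−16=1 → B
X(23): 23−16=7 → H
Y(24): 24−16=8 → I
T(19): 19−16=3 → D
P(15): 15−16=-1≡25 → Z
N(13): 13−16=-3≡23 → X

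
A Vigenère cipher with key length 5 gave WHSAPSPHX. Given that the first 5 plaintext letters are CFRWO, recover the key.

Subtract each crib letter from the matching ciphertext letter (mod 26):
W(22)−C(2)=20 → U
H(7)−F(5)=2 → C
S(18)−R(17)=1 → B
A(0)−W(22)=-22≡4 → E
P(15)−O(14)=1 → B

UCBEB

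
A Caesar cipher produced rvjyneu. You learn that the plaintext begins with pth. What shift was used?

From the crib: r(17)−p(15)=2, so the shift is 2.

2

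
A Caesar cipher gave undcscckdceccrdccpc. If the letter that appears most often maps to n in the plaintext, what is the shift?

The most frequent ciphertext letter is c (appears 9 times).
c is position 2; n is position 13.
Shift = -11≡15.

15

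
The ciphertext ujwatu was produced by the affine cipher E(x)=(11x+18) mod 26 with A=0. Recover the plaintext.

The inverse of 11 mod 26 is 19, since 11·19=209≡1. Apply D(y)=19·(y−18) mod 26:
u(20): 19·(20−18)=38≡12 → m
j(9): 19·(9−18)=-171≡11 → l
w(22): 19·(22−18)=76≡24 → y
a(0): 19·(0−18)=-342≡22 → w
t(19): 19·(19−18)=19 → t
u(20): 19·(20−18)=38≡12 → m

mlywtm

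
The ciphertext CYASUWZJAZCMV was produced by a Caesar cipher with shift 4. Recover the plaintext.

C(2): 2−4=-2≡24 → Y
Y(24): 24−4=20 → U
A(0): 0−4=-4≡22 → W
S(18): 18−4=14 → O
U(20): 20−4=16 → Q
W(22): 22−4=18 → S
Z(25): 25−4=21 → V
J(9): 9−4=5 → F
A(0): 0−4=-4≡22 → W
Z(25): 25−4=21 → V
C(2): 2−4=-2≡24 → Y
M(12): 12−4=8 → I
V(21): 21−4=17 → R

YUWOQSVFWVYIR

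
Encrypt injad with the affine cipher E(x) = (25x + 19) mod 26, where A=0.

lgktq

i(8): 25·8+19=219≡11 → l
n(13): 25·13+19=344≡6 → g
j(9): 25·9+19=244≡10 → k
a(0): 25·0+19=19 → t
d(3): 25·3+19=94≡16 → q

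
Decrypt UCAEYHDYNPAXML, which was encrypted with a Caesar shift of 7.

NVTXRAWRGITQFE

U(20): 20−7=13 → N
C(2): 2−7=-5≡21 → V
A(0): 0−7=-7≡19 → T
E(4): 4−7=-3≡23 → X
Y(24): 24−7=17 → R
H(7): 7−7=0 → A
D(3): 3−7=-4≡22 → W
Y(24): 24−7=17 → R
N(13): 13−7=6 → G
P(15): 15−7=8 → I
A(0): 0−7=-7≡19 → T
X(23): 23−7=16 → Q
M(12): 12−7=5 → F
L(11): 11−7=4 → E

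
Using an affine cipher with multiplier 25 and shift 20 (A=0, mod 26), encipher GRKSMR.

G(6): 25·6+20=170≡14 → O
R(17): 25·17+20=445≡3 → D
K(10): 25·10+20=270≡10 → K
S(18): 25·18+20=470≡2 → C
M(12): 25·12+20=320≡8 → I
R(17): 25·17+20=445≡3 → D

ODKCID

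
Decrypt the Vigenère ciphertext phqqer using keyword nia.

Repeat the key across the ciphertext: niania
p(15)−n(13): 2 → c
h(7)−i(8): -1≡25 → z
q(16)−a(0): 16 → q
q(16)−n(13): 3 → d
e(4)−i(8): -4≡22 → w
r(17)−a(0): 17 → r

czqdwr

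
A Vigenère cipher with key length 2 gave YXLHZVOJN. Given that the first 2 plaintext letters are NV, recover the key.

Subtract each crib letter from the matching ciphertext letter (mod 26):
Y(24)−N(13)=11 → L
X(23)−V(21)=2 → C

LC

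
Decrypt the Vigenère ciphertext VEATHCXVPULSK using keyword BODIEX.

UQXLDFWHMMHVJ

Repeat the key across the ciphertext: BODIEXBODIEXB
V(21)−B(1): 20 → U
E(4)−O(14): -10≡16 → Q
A(0)−D(3): -3≡23 → X
T(19)−I(8): 11 → L
H(7)−E(4): 3 → D
C(2)−X(23): -21≡5 → F
X(23)−B(1): 22 → W
V(21)−O(14): 7 → H
P(15)−D(3): 12 → M
U(20)−I(8): 12 → M
L(11)−E(4): 7 → H
S(18)−X(23): -5≡21 → V
K(10)−B(1): 9 → J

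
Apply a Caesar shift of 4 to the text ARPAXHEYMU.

EVTEBLICQY

A(0): 0+4=4 → E
R(17): 17+4=21 → V
P(15): 15+4=19 → T
A(0): 0+4=4 → E
X(23): 23+4=27≡1 → B
H(7): 7+4=11 → L
E(4): 4+4=8 → I
Y(24): 24+4=28≡2 → C
M(12): 12+4=16 → Q
U(20): 20+4=24 → Y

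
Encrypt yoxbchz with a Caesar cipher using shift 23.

vluyzew

y(24): 24+23=47≡21 → v
o(14): 14+23=37≡11 → l
x(23): 23+23=46≡20 → u
b(1): 1+23=24 → y
c(2): 2+23=25 → z
h(7): 7+23=30≡4 → e
z(25): 25+23=48≡22 → w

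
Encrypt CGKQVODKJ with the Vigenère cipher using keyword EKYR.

GQIHZYBBN

Repeat the key across the message: EKYREKYRE
C(2)+E(4): 6 → G
G(6)+K(10): 16 → Q
K(10)+Y(24): 34≡8 → I
Q(16)+R(17): 33≡7 → H
V(21)+E(4): 25 → Z
O(14)+K(10): 24 → Y
D(3)+Y(24): 27≡1 → B
K(10)+R(17): 27≡1 → B
J(9)+E(4): 13 → N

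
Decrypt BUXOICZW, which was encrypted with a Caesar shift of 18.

JCFWQKHE

B(1): 1−18=-17≡9 → J
U(20): 20−18=2 → C
X(23): 23−18=5 → F
O(14): 14−18=-4≡22 → W
I(8): 8−18=-10≡16 → Q
C(2): 2−18=-16≡10 → K
Z(25): 25−18=7 → H
W(22): 22−18=4 → E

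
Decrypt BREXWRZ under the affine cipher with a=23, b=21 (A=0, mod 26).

The inverse of 23 mod 26 is 17, since 23·17=391≡1. Apply D(y)=17·(y−21) mod 26:
B(1): 17·(1−21)=-340≡24 → Y
R(17): 17·(17−21)=-68≡10 → K
E(4): 17·(4−21)=-289≡23 → X
X(23): 17·(23−21)=34≡8 → I
W(22): 17·(22−21)=17 → R
R(17): 17·(17−21)=-68≡10 → K
Z(25): 17·(25−21)=68≡16 → Q

YKXIRKQ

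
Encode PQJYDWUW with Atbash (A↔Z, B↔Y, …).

KJQBWDFD

P(15) → K(10)
Q(16) → J(9)
J(9) → Q(16)
Y(24) → B(1)
D(3) → W(22)
W(22) → D(3)
U(20) → F(5)
W(22) → D(3)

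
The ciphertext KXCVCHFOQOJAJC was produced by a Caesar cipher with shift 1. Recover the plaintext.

JWBUBGENPNIZIB

K(10): 10−1=9 → J
X(23): 23−1=22 → W
C(2): 2−1=1 → B
V(21): 21−1=20 → U
C(2): 2−1=1 → B
H(7): 7−1=6 → G
F(5): 5−1=4 → E
O(14): 14−1=13 → N
Q(16): 16−1=15 → P
O(14): 14−1=13 → N
J(9): 9−1=8 → I
A(0): 0−1=-1≡25 → Z
J(9): 9−1=8 → I
C(2): 2−1=1 → B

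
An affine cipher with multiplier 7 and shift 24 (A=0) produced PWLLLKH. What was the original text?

The inverse of 7 mod 26 is 15, since 7·15=105≡1. Apply D(y)=15·(y−24) mod 26:
P(15): 15·(15−24)=-135≡21 → V
W(22): 15·(22−24)=-30≡22 → W
L(11): 15·(11−24)=-195≡13 → N
L(11): 15·(11−24)=-195≡13 → N
L(11): 15·(11−24)=-195≡13 → N
K(10): 15·(10−24)=-210≡24 → Y
H(7): 15·(7−24)=-255≡5 → F

VWNNNYF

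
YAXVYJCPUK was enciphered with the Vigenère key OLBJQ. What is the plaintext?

KPWMIVROLU

Repeat the key across the ciphertext: OLBJQOLBJQ
Y(24)−O(14): 10 → K
A(0)−L(11): -11≡15 → P
X(23)−B(1): 22 → W
V(21)−J(9): 12 → M
Y(24)−Q(16): 8 → I
J(9)−O(14): -5≡21 → V
C(2)−L(11): -9≡17 → R
P(15)−B(1): 14 → O
U(20)−J(9): 11 → L
K(10)−Q(16): -6≡20 → U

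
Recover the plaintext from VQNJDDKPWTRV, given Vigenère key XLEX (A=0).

YFJMGSGSZINY

Repeat the key across the ciphertext: XLEXXLEXXLEX
V(21)−X(23): -2≡24 → Y
Q(16)−L(11): 5 → F
N(13)−E(4): 9 → J
J(9)−X(23): -14≡12 → M
D(3)−X(23): -20≡6 → G
D(3)−L(11): -8≡18 → S
K(10)−E(4): 6 → G
P(15)−X(23): -8≡18 → S
W(22)−X(23): -1≡25 → Z
T(19)−L(11): 8 → I
R(17)−E(4): 13 → N
V(21)−X(23): -2≡24 → Y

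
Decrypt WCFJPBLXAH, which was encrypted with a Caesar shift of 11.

W(22): 22−11=11 → L
C(2): 2−11=-9≡17 → R
F(5): 5−11=-6≡20 → U
J(9): 9−11=-2≡24 → Y
P(15): 15−11=4 → E
B(1): 1−11=-10≡16 → Q
L(11): 11−11=0 → A
X(23): 23−11=12 → M
A(0): 0−11=-11≡15 → P
H(7): 7−11=-4≡22 → W

LRUYEQAMPW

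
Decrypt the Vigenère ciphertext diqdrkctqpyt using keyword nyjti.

qkhkjxekxhlv

Repeat the key across the ciphertext: nyjtinyjtiny
d(3)−n(13): -10≡16 → q
i(8)−y(24): -16≡10 → k
q(16)−j(9): 7 → h
d(3)−t(19): -16≡10 → k
r(17)−i(8): 9 → j
k(10)−n(13): -3≡23 → x
c(2)−y(24): -22≡4 → e
t(19)−j(9): 10 → k
q(16)−t(19): -3≡23 → x
p(15)−i(8): 7 → h
y(24)−n(13): 11 → l
t(19)−y(24): -5≡21 → v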